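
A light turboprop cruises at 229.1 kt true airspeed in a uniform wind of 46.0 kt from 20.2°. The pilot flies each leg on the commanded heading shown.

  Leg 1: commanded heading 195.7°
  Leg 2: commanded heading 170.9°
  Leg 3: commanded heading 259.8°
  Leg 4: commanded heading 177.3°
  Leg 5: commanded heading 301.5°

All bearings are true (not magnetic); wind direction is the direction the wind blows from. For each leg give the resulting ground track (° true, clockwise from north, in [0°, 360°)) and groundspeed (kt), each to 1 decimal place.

Leg 1: track=196.5°, groundspeed=275.0 kt
Leg 2: track=175.7°, groundspeed=270.2 kt
Leg 3: track=250.9°, groundspeed=255.5 kt
Leg 4: track=181.1°, groundspeed=272.1 kt
Leg 5: track=289.9°, groundspeed=224.7 kt

Leg 1: heading 195.7°; drift +0.8° → track 196.5°, groundspeed 275.0 kt
Leg 2: heading 170.9°; drift +4.8° → track 175.7°, groundspeed 270.2 kt
Leg 3: heading 259.8°; drift -8.9° → track 250.9°, groundspeed 255.5 kt
Leg 4: heading 177.3°; drift +3.8° → track 181.1°, groundspeed 272.1 kt
Leg 5: heading 301.5°; drift -11.6° → track 289.9°, groundspeed 224.7 kt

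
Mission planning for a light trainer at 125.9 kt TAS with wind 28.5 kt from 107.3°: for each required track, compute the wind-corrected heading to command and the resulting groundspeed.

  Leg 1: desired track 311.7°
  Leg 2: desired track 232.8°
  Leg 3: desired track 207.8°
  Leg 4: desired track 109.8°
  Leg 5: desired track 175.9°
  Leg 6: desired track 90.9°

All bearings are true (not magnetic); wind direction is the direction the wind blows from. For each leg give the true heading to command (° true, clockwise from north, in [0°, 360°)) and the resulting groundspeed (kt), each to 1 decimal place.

Leg 1: desired track 311.7°; wind correction +5.4° → command heading 317.1°, groundspeed 151.3 kt
Leg 2: desired track 232.8°; wind correction -10.6° → command heading 222.2°, groundspeed 140.3 kt
Leg 3: desired track 207.8°; wind correction -12.9° → command heading 194.9°, groundspeed 127.9 kt
Leg 4: desired track 109.8°; wind correction -0.6° → command heading 109.2°, groundspeed 97.4 kt
Leg 5: desired track 175.9°; wind correction -12.2° → command heading 163.7°, groundspeed 112.7 kt
Leg 6: desired track 90.9°; wind correction +3.7° → command heading 94.6°, groundspeed 98.3 kt

Leg 1: heading=317.1°, groundspeed=151.3 kt
Leg 2: heading=222.2°, groundspeed=140.3 kt
Leg 3: heading=194.9°, groundspeed=127.9 kt
Leg 4: heading=109.2°, groundspeed=97.4 kt
Leg 5: heading=163.7°, groundspeed=112.7 kt
Leg 6: heading=94.6°, groundspeed=98.3 kt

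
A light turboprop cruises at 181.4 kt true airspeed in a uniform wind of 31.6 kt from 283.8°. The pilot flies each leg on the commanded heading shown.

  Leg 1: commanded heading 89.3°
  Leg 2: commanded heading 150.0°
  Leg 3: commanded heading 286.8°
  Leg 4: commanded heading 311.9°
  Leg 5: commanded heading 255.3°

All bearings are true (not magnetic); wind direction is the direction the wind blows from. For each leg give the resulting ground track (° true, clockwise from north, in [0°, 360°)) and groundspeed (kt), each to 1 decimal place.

Leg 1: heading 89.3°; drift +2.1° → track 91.4°, groundspeed 212.1 kt
Leg 2: heading 150.0°; drift -6.4° → track 143.6°, groundspeed 204.5 kt
Leg 3: heading 286.8°; drift +0.6° → track 287.4°, groundspeed 149.9 kt
Leg 4: heading 311.9°; drift +5.5° → track 317.4°, groundspeed 154.2 kt
Leg 5: heading 255.3°; drift -5.6° → track 249.7°, groundspeed 154.4 kt

Leg 1: track=91.4°, groundspeed=212.1 kt
Leg 2: track=143.6°, groundspeed=204.5 kt
Leg 3: track=287.4°, groundspeed=149.9 kt
Leg 4: track=317.4°, groundspeed=154.2 kt
Leg 5: track=249.7°, groundspeed=154.4 kt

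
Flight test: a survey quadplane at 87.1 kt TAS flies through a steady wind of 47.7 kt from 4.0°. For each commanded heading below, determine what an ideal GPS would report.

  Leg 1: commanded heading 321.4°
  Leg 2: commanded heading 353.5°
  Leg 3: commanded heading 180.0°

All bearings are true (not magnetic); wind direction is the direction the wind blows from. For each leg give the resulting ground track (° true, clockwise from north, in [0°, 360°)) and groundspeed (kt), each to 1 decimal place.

Leg 1: track=289.6°, groundspeed=61.2 kt
Leg 2: track=341.3°, groundspeed=41.1 kt
Leg 3: track=181.4°, groundspeed=134.7 kt

Leg 1: heading 321.4°; drift -31.8° → track 289.6°, groundspeed 61.2 kt
Leg 2: heading 353.5°; drift -12.2° → track 341.3°, groundspeed 41.1 kt
Leg 3: heading 180.0°; drift +1.4° → track 181.4°, groundspeed 134.7 kt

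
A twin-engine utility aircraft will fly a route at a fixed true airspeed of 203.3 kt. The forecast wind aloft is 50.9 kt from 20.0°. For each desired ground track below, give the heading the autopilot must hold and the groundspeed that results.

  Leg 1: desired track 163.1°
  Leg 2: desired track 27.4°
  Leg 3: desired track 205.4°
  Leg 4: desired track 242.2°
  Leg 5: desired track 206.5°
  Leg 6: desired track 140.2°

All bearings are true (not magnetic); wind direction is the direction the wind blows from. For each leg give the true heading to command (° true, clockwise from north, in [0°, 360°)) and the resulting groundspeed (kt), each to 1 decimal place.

Leg 1: heading=154.5°, groundspeed=241.7 kt
Leg 2: heading=25.6°, groundspeed=152.7 kt
Leg 3: heading=206.8°, groundspeed=253.9 kt
Leg 4: heading=251.9°, groundspeed=238.1 kt
Leg 5: heading=208.1°, groundspeed=253.8 kt
Leg 6: heading=127.7°, groundspeed=224.1 kt

Leg 1: desired track 163.1°; wind correction -8.6° → command heading 154.5°, groundspeed 241.7 kt
Leg 2: desired track 27.4°; wind correction -1.8° → command heading 25.6°, groundspeed 152.7 kt
Leg 3: desired track 205.4°; wind correction +1.4° → command heading 206.8°, groundspeed 253.9 kt
Leg 4: desired track 242.2°; wind correction +9.7° → command heading 251.9°, groundspeed 238.1 kt
Leg 5: desired track 206.5°; wind correction +1.6° → command heading 208.1°, groundspeed 253.8 kt
Leg 6: desired track 140.2°; wind correction -12.5° → command heading 127.7°, groundspeed 224.1 kt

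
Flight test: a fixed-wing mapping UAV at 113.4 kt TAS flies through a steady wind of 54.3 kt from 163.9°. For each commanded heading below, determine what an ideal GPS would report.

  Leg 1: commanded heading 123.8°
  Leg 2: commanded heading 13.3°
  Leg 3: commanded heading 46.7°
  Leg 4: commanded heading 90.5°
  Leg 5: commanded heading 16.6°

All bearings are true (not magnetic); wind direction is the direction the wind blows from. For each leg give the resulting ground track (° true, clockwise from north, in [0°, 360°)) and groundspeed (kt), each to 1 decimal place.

Leg 1: track=97.8°, groundspeed=79.9 kt
Leg 2: track=3.9°, groundspeed=162.9 kt
Leg 3: track=27.4°, groundspeed=146.4 kt
Leg 4: track=62.5°, groundspeed=110.9 kt
Leg 5: track=6.2°, groundspeed=161.8 kt

Leg 1: heading 123.8°; drift -26.0° → track 97.8°, groundspeed 79.9 kt
Leg 2: heading 13.3°; drift -9.4° → track 3.9°, groundspeed 162.9 kt
Leg 3: heading 46.7°; drift -19.3° → track 27.4°, groundspeed 146.4 kt
Leg 4: heading 90.5°; drift -28.0° → track 62.5°, groundspeed 110.9 kt
Leg 5: heading 16.6°; drift -10.4° → track 6.2°, groundspeed 161.8 kt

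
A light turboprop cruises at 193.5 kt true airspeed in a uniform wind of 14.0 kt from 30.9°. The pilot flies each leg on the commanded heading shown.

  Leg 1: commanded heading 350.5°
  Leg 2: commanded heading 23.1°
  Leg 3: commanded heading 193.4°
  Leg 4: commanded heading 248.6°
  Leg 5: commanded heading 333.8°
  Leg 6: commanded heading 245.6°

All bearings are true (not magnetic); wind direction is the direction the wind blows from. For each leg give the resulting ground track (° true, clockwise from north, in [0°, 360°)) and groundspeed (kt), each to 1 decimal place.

Leg 1: track=347.7°, groundspeed=183.1 kt
Leg 2: track=22.5°, groundspeed=179.6 kt
Leg 3: track=194.6°, groundspeed=206.9 kt
Leg 4: track=246.2°, groundspeed=204.8 kt
Leg 5: track=330.2°, groundspeed=186.3 kt
Leg 6: track=243.4°, groundspeed=205.2 kt

Leg 1: heading 350.5°; drift -2.8° → track 347.7°, groundspeed 183.1 kt
Leg 2: heading 23.1°; drift -0.6° → track 22.5°, groundspeed 179.6 kt
Leg 3: heading 193.4°; drift +1.2° → track 194.6°, groundspeed 206.9 kt
Leg 4: heading 248.6°; drift -2.4° → track 246.2°, groundspeed 204.8 kt
Leg 5: heading 333.8°; drift -3.6° → track 330.2°, groundspeed 186.3 kt
Leg 6: heading 245.6°; drift -2.2° → track 243.4°, groundspeed 205.2 kt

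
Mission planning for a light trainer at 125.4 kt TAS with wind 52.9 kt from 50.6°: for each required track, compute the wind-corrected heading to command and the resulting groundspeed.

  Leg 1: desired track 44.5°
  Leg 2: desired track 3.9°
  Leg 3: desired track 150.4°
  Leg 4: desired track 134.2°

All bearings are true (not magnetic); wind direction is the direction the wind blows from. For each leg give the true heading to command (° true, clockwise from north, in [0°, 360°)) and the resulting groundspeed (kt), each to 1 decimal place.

Leg 1: heading=47.1°, groundspeed=72.7 kt
Leg 2: heading=21.8°, groundspeed=83.1 kt
Leg 3: heading=125.8°, groundspeed=123.1 kt
Leg 4: heading=109.4°, groundspeed=108.0 kt

Leg 1: desired track 44.5°; wind correction +2.6° → command heading 47.1°, groundspeed 72.7 kt
Leg 2: desired track 3.9°; wind correction +17.9° → command heading 21.8°, groundspeed 83.1 kt
Leg 3: desired track 150.4°; wind correction -24.6° → command heading 125.8°, groundspeed 123.1 kt
Leg 4: desired track 134.2°; wind correction -24.8° → command heading 109.4°, groundspeed 108.0 kt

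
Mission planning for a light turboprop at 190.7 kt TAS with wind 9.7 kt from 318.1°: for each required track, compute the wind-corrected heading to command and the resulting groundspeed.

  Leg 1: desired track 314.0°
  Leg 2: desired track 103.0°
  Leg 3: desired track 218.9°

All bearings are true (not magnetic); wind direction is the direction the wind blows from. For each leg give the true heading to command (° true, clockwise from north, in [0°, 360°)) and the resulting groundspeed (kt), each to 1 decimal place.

Leg 1: desired track 314.0°; wind correction +0.2° → command heading 314.2°, groundspeed 181.0 kt
Leg 2: desired track 103.0°; wind correction -1.7° → command heading 101.3°, groundspeed 198.6 kt
Leg 3: desired track 218.9°; wind correction +2.9° → command heading 221.8°, groundspeed 192.0 kt

Leg 1: heading=314.2°, groundspeed=181.0 kt
Leg 2: heading=101.3°, groundspeed=198.6 kt
Leg 3: heading=221.8°, groundspeed=192.0 kt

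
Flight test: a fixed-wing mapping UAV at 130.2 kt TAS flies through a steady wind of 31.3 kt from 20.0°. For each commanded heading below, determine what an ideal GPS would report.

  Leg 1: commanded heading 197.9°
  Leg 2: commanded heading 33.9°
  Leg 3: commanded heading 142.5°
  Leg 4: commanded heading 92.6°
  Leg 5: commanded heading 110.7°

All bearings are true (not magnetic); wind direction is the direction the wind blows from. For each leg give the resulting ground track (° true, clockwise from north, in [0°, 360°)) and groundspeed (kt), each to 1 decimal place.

Leg 1: heading 197.9°; drift +0.4° → track 198.3°, groundspeed 161.5 kt
Leg 2: heading 33.9°; drift +4.3° → track 38.2°, groundspeed 100.1 kt
Leg 3: heading 142.5°; drift +10.2° → track 152.7°, groundspeed 149.4 kt
Leg 4: heading 92.6°; drift +13.9° → track 106.5°, groundspeed 124.5 kt
Leg 5: heading 110.7°; drift +13.5° → track 124.2°, groundspeed 134.3 kt

Leg 1: track=198.3°, groundspeed=161.5 kt
Leg 2: track=38.2°, groundspeed=100.1 kt
Leg 3: track=152.7°, groundspeed=149.4 kt
Leg 4: track=106.5°, groundspeed=124.5 kt
Leg 5: track=124.2°, groundspeed=134.3 kt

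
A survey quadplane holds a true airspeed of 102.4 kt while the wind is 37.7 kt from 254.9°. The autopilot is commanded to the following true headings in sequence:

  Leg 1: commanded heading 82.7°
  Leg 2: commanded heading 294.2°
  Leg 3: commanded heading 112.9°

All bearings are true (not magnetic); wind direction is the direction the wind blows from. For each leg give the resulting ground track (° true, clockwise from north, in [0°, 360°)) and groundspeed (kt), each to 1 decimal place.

Leg 1: track=80.6°, groundspeed=139.8 kt
Leg 2: track=312.3°, groundspeed=77.0 kt
Leg 3: track=102.9°, groundspeed=134.1 kt

Leg 1: heading 82.7°; drift -2.1° → track 80.6°, groundspeed 139.8 kt
Leg 2: heading 294.2°; drift +18.1° → track 312.3°, groundspeed 77.0 kt
Leg 3: heading 112.9°; drift -10.0° → track 102.9°, groundspeed 134.1 kt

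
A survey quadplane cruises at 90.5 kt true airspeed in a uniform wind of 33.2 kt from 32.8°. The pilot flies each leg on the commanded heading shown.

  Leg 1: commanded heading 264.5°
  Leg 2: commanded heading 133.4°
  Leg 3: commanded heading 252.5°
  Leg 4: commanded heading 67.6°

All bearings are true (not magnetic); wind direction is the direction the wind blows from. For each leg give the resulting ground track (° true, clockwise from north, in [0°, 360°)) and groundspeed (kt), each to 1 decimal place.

Leg 1: track=251.3°, groundspeed=114.1 kt
Leg 2: track=152.1°, groundspeed=102.0 kt
Leg 3: track=242.1°, groundspeed=118.0 kt
Leg 4: track=84.3°, groundspeed=66.0 kt

Leg 1: heading 264.5°; drift -13.2° → track 251.3°, groundspeed 114.1 kt
Leg 2: heading 133.4°; drift +18.7° → track 152.1°, groundspeed 102.0 kt
Leg 3: heading 252.5°; drift -10.4° → track 242.1°, groundspeed 118.0 kt
Leg 4: heading 67.6°; drift +16.7° → track 84.3°, groundspeed 66.0 kt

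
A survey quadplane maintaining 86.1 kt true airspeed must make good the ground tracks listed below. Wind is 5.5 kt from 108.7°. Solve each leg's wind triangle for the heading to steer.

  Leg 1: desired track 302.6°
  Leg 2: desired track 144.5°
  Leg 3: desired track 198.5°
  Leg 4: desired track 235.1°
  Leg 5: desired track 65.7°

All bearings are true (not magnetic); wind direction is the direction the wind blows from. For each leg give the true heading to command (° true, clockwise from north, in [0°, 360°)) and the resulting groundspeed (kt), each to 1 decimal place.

Leg 1: desired track 302.6°; wind correction +0.9° → command heading 303.5°, groundspeed 91.4 kt
Leg 2: desired track 144.5°; wind correction -2.1° → command heading 142.4°, groundspeed 81.6 kt
Leg 3: desired track 198.5°; wind correction -3.7° → command heading 194.8°, groundspeed 85.9 kt
Leg 4: desired track 235.1°; wind correction -2.9° → command heading 232.2°, groundspeed 89.2 kt
Leg 5: desired track 65.7°; wind correction +2.5° → command heading 68.2°, groundspeed 82.0 kt

Leg 1: heading=303.5°, groundspeed=91.4 kt
Leg 2: heading=142.4°, groundspeed=81.6 kt
Leg 3: heading=194.8°, groundspeed=85.9 kt
Leg 4: heading=232.2°, groundspeed=89.2 kt
Leg 5: heading=68.2°, groundspeed=82.0 kt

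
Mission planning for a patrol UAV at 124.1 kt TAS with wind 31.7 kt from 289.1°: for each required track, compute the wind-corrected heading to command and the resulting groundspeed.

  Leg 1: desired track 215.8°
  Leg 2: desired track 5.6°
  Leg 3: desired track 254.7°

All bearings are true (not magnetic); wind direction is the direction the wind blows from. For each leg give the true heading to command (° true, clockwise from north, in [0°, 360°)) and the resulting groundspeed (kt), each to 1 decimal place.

Leg 1: heading=230.0°, groundspeed=111.2 kt
Leg 2: heading=351.2°, groundspeed=112.8 kt
Leg 3: heading=263.0°, groundspeed=96.6 kt

Leg 1: desired track 215.8°; wind correction +14.2° → command heading 230.0°, groundspeed 111.2 kt
Leg 2: desired track 5.6°; wind correction -14.4° → command heading 351.2°, groundspeed 112.8 kt
Leg 3: desired track 254.7°; wind correction +8.3° → command heading 263.0°, groundspeed 96.6 kt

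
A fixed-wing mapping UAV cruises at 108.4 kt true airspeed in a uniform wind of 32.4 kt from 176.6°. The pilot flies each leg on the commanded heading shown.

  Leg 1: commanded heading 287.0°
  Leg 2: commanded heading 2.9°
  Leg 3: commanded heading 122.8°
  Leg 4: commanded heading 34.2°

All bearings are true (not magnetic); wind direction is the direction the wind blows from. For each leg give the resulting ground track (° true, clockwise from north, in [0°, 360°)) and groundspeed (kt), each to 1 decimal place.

Leg 1: heading 287.0°; drift +14.2° → track 301.2°, groundspeed 123.5 kt
Leg 2: heading 2.9°; drift -1.4° → track 1.5°, groundspeed 140.6 kt
Leg 3: heading 122.8°; drift -16.3° → track 106.5°, groundspeed 93.0 kt
Leg 4: heading 34.2°; drift -8.4° → track 25.8°, groundspeed 135.5 kt

Leg 1: track=301.2°, groundspeed=123.5 kt
Leg 2: track=1.5°, groundspeed=140.6 kt
Leg 3: track=106.5°, groundspeed=93.0 kt
Leg 4: track=25.8°, groundspeed=135.5 kt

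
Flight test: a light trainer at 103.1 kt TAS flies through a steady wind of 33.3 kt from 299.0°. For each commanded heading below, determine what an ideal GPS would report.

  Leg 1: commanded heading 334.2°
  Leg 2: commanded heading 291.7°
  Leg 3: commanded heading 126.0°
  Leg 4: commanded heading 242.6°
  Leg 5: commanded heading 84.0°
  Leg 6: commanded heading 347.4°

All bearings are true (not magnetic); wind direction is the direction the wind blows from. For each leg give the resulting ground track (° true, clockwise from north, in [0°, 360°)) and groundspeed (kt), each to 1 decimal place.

Leg 1: heading 334.2°; drift +14.2° → track 348.4°, groundspeed 78.3 kt
Leg 2: heading 291.7°; drift -3.5° → track 288.2°, groundspeed 70.2 kt
Leg 3: heading 126.0°; drift -1.7° → track 124.3°, groundspeed 136.2 kt
Leg 4: heading 242.6°; drift -18.1° → track 224.5°, groundspeed 89.1 kt
Leg 5: heading 84.0°; drift +8.3° → track 92.3°, groundspeed 131.8 kt
Leg 6: heading 347.4°; drift +17.1° → track 4.5°, groundspeed 84.7 kt

Leg 1: track=348.4°, groundspeed=78.3 kt
Leg 2: track=288.2°, groundspeed=70.2 kt
Leg 3: track=124.3°, groundspeed=136.2 kt
Leg 4: track=224.5°, groundspeed=89.1 kt
Leg 5: track=92.3°, groundspeed=131.8 kt
Leg 6: track=4.5°, groundspeed=84.7 kt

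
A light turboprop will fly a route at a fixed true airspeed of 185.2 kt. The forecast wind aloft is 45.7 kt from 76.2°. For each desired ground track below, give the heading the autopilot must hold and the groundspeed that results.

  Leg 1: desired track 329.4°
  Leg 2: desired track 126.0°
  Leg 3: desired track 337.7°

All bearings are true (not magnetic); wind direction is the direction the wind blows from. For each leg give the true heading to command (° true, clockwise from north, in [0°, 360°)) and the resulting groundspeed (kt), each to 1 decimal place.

Leg 1: heading=343.1°, groundspeed=193.2 kt
Leg 2: heading=115.1°, groundspeed=152.4 kt
Leg 3: heading=351.8°, groundspeed=186.4 kt

Leg 1: desired track 329.4°; wind correction +13.7° → command heading 343.1°, groundspeed 193.2 kt
Leg 2: desired track 126.0°; wind correction -10.9° → command heading 115.1°, groundspeed 152.4 kt
Leg 3: desired track 337.7°; wind correction +14.1° → command heading 351.8°, groundspeed 186.4 kt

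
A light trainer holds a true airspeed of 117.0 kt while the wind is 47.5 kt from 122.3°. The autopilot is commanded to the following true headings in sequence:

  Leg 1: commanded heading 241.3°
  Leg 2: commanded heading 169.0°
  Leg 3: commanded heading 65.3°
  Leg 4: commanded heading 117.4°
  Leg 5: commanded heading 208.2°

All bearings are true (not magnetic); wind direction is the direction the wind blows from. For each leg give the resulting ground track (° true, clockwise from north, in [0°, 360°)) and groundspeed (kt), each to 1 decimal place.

Leg 1: track=257.8°, groundspeed=146.1 kt
Leg 2: track=191.3°, groundspeed=91.2 kt
Leg 3: track=41.7°, groundspeed=99.5 kt
Leg 4: track=114.1°, groundspeed=69.8 kt
Leg 5: track=230.8°, groundspeed=123.1 kt

Leg 1: heading 241.3°; drift +16.5° → track 257.8°, groundspeed 146.1 kt
Leg 2: heading 169.0°; drift +22.3° → track 191.3°, groundspeed 91.2 kt
Leg 3: heading 65.3°; drift -23.6° → track 41.7°, groundspeed 99.5 kt
Leg 4: heading 117.4°; drift -3.3° → track 114.1°, groundspeed 69.8 kt
Leg 5: heading 208.2°; drift +22.6° → track 230.8°, groundspeed 123.1 kt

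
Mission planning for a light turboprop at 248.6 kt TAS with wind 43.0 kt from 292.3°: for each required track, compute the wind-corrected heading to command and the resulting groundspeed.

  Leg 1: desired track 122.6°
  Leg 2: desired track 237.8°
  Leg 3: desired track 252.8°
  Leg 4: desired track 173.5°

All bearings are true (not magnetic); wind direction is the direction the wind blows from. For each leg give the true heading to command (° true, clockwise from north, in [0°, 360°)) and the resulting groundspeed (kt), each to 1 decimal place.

Leg 1: heading=124.4°, groundspeed=290.8 kt
Leg 2: heading=245.9°, groundspeed=221.2 kt
Leg 3: heading=259.1°, groundspeed=213.9 kt
Leg 4: heading=182.2°, groundspeed=266.4 kt

Leg 1: desired track 122.6°; wind correction +1.8° → command heading 124.4°, groundspeed 290.8 kt
Leg 2: desired track 237.8°; wind correction +8.1° → command heading 245.9°, groundspeed 221.2 kt
Leg 3: desired track 252.8°; wind correction +6.3° → command heading 259.1°, groundspeed 213.9 kt
Leg 4: desired track 173.5°; wind correction +8.7° → command heading 182.2°, groundspeed 266.4 kt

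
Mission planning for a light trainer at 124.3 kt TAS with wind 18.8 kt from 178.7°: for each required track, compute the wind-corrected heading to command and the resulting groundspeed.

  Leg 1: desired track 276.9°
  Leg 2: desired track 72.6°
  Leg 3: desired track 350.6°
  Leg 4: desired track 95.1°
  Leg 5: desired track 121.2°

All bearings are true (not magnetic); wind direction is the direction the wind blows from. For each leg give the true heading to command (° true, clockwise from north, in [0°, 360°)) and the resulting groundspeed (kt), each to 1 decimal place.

Leg 1: desired track 276.9°; wind correction -8.6° → command heading 268.3°, groundspeed 125.6 kt
Leg 2: desired track 72.6°; wind correction +8.4° → command heading 81.0°, groundspeed 128.2 kt
Leg 3: desired track 350.6°; wind correction -1.2° → command heading 349.4°, groundspeed 142.9 kt
Leg 4: desired track 95.1°; wind correction +8.6° → command heading 103.7°, groundspeed 120.8 kt
Leg 5: desired track 121.2°; wind correction +7.3° → command heading 128.5°, groundspeed 113.2 kt

Leg 1: heading=268.3°, groundspeed=125.6 kt
Leg 2: heading=81.0°, groundspeed=128.2 kt
Leg 3: heading=349.4°, groundspeed=142.9 kt
Leg 4: heading=103.7°, groundspeed=120.8 kt
Leg 5: heading=128.5°, groundspeed=113.2 kt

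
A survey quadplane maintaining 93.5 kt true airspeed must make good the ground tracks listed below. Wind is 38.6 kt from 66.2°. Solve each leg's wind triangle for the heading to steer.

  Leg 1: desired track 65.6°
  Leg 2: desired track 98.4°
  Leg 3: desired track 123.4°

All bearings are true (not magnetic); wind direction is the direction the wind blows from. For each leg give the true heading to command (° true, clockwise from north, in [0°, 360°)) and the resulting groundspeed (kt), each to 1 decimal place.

Leg 1: desired track 65.6°; wind correction +0.2° → command heading 65.8°, groundspeed 54.9 kt
Leg 2: desired track 98.4°; wind correction -12.7° → command heading 85.7°, groundspeed 58.5 kt
Leg 3: desired track 123.4°; wind correction -20.3° → command heading 103.1°, groundspeed 66.8 kt

Leg 1: heading=65.8°, groundspeed=54.9 kt
Leg 2: heading=85.7°, groundspeed=58.5 kt
Leg 3: heading=103.1°, groundspeed=66.8 kt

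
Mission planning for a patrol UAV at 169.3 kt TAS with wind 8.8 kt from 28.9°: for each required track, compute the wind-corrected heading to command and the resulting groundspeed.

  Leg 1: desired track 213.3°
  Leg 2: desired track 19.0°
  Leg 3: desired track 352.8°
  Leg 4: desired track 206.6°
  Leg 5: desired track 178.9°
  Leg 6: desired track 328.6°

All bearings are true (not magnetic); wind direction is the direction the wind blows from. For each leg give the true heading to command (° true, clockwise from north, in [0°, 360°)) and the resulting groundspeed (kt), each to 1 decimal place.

Leg 1: heading=213.5°, groundspeed=178.1 kt
Leg 2: heading=19.5°, groundspeed=160.6 kt
Leg 3: heading=354.6°, groundspeed=162.1 kt
Leg 4: heading=206.5°, groundspeed=178.1 kt
Leg 5: heading=177.4°, groundspeed=176.9 kt
Leg 6: heading=331.2°, groundspeed=164.8 kt

Leg 1: desired track 213.3°; wind correction +0.2° → command heading 213.5°, groundspeed 178.1 kt
Leg 2: desired track 19.0°; wind correction +0.5° → command heading 19.5°, groundspeed 160.6 kt
Leg 3: desired track 352.8°; wind correction +1.8° → command heading 354.6°, groundspeed 162.1 kt
Leg 4: desired track 206.6°; wind correction -0.1° → command heading 206.5°, groundspeed 178.1 kt
Leg 5: desired track 178.9°; wind correction -1.5° → command heading 177.4°, groundspeed 176.9 kt
Leg 6: desired track 328.6°; wind correction +2.6° → command heading 331.2°, groundspeed 164.8 kt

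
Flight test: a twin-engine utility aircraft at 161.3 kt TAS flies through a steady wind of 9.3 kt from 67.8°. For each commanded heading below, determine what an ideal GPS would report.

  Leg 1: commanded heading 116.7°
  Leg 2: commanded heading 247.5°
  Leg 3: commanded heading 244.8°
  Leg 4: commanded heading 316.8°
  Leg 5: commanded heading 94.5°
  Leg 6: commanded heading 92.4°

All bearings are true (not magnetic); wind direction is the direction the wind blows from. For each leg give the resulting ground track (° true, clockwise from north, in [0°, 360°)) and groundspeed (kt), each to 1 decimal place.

Leg 1: heading 116.7°; drift +2.6° → track 119.3°, groundspeed 155.3 kt
Leg 2: heading 247.5°; drift +0.0° → track 247.5°, groundspeed 170.6 kt
Leg 3: heading 244.8°; drift +0.2° → track 245.0°, groundspeed 170.6 kt
Leg 4: heading 316.8°; drift -3.0° → track 313.8°, groundspeed 164.9 kt
Leg 5: heading 94.5°; drift +1.6° → track 96.1°, groundspeed 153.0 kt
Leg 6: heading 92.4°; drift +1.5° → track 93.9°, groundspeed 152.9 kt

Leg 1: track=119.3°, groundspeed=155.3 kt
Leg 2: track=247.5°, groundspeed=170.6 kt
Leg 3: track=245.0°, groundspeed=170.6 kt
Leg 4: track=313.8°, groundspeed=164.9 kt
Leg 5: track=96.1°, groundspeed=153.0 kt
Leg 6: track=93.9°, groundspeed=152.9 kt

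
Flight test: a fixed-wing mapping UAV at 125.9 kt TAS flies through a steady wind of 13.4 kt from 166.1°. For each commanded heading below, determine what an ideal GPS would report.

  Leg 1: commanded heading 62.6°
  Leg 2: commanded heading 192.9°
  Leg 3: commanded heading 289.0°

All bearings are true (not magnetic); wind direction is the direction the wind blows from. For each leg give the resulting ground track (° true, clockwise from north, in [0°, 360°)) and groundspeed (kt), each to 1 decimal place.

Leg 1: heading 62.6°; drift -5.8° → track 56.8°, groundspeed 129.7 kt
Leg 2: heading 192.9°; drift +3.0° → track 195.9°, groundspeed 114.1 kt
Leg 3: heading 289.0°; drift +4.8° → track 293.8°, groundspeed 133.7 kt

Leg 1: track=56.8°, groundspeed=129.7 kt
Leg 2: track=195.9°, groundspeed=114.1 kt
Leg 3: track=293.8°, groundspeed=133.7 kt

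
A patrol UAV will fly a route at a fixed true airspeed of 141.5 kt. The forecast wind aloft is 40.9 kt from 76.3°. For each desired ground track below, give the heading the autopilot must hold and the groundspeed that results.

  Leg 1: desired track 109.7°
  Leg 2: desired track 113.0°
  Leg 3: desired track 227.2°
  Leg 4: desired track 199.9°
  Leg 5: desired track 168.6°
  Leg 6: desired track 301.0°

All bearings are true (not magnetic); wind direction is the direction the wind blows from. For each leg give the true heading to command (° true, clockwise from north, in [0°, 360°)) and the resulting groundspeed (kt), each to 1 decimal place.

Leg 1: desired track 109.7°; wind correction -9.2° → command heading 100.5°, groundspeed 105.6 kt
Leg 2: desired track 113.0°; wind correction -9.9° → command heading 103.1°, groundspeed 106.6 kt
Leg 3: desired track 227.2°; wind correction -8.1° → command heading 219.1°, groundspeed 175.8 kt
Leg 4: desired track 199.9°; wind correction -13.9° → command heading 186.0°, groundspeed 160.0 kt
Leg 5: desired track 168.6°; wind correction -16.8° → command heading 151.8°, groundspeed 137.1 kt
Leg 6: desired track 301.0°; wind correction +11.7° → command heading 312.7°, groundspeed 167.6 kt

Leg 1: heading=100.5°, groundspeed=105.6 kt
Leg 2: heading=103.1°, groundspeed=106.6 kt
Leg 3: heading=219.1°, groundspeed=175.8 kt
Leg 4: heading=186.0°, groundspeed=160.0 kt
Leg 5: heading=151.8°, groundspeed=137.1 kt
Leg 6: heading=312.7°, groundspeed=167.6 kt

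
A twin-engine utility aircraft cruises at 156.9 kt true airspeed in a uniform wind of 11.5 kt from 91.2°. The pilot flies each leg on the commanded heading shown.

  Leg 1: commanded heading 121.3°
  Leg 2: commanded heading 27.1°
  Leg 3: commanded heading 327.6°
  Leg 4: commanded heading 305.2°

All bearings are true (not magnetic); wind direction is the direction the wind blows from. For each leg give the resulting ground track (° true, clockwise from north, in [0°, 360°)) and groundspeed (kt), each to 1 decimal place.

Leg 1: heading 121.3°; drift +2.2° → track 123.5°, groundspeed 147.1 kt
Leg 2: heading 27.1°; drift -3.9° → track 23.2°, groundspeed 152.2 kt
Leg 3: heading 327.6°; drift -3.4° → track 324.2°, groundspeed 163.5 kt
Leg 4: heading 305.2°; drift -2.2° → track 303.0°, groundspeed 166.6 kt

Leg 1: track=123.5°, groundspeed=147.1 kt
Leg 2: track=23.2°, groundspeed=152.2 kt
Leg 3: track=324.2°, groundspeed=163.5 kt
Leg 4: track=303.0°, groundspeed=166.6 kt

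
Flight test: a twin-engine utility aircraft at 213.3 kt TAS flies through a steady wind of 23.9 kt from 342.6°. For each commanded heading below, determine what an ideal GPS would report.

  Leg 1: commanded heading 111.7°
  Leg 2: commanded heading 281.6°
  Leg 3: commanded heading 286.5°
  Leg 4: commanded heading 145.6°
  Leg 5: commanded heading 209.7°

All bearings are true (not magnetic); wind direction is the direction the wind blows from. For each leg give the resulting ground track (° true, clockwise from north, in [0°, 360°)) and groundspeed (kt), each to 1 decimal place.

Leg 1: track=116.3°, groundspeed=229.1 kt
Leg 2: track=275.7°, groundspeed=202.8 kt
Leg 3: track=280.8°, groundspeed=201.0 kt
Leg 4: track=147.3°, groundspeed=236.3 kt
Leg 5: track=205.3°, groundspeed=230.2 kt

Leg 1: heading 111.7°; drift +4.6° → track 116.3°, groundspeed 229.1 kt
Leg 2: heading 281.6°; drift -5.9° → track 275.7°, groundspeed 202.8 kt
Leg 3: heading 286.5°; drift -5.7° → track 280.8°, groundspeed 201.0 kt
Leg 4: heading 145.6°; drift +1.7° → track 147.3°, groundspeed 236.3 kt
Leg 5: heading 209.7°; drift -4.4° → track 205.3°, groundspeed 230.2 kt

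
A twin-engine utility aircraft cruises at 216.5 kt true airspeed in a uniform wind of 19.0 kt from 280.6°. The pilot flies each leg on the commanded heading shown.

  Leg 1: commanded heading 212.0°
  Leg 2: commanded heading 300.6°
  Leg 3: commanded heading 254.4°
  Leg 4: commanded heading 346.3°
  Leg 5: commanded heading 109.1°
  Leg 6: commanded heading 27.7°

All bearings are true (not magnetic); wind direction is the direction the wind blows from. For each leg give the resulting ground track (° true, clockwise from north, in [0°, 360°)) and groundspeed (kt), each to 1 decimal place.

Leg 1: track=207.2°, groundspeed=210.3 kt
Leg 2: track=302.5°, groundspeed=198.8 kt
Leg 3: track=252.0°, groundspeed=199.6 kt
Leg 4: track=351.0°, groundspeed=209.4 kt
Leg 5: track=108.4°, groundspeed=235.3 kt
Leg 6: track=32.4°, groundspeed=222.8 kt

Leg 1: heading 212.0°; drift -4.8° → track 207.2°, groundspeed 210.3 kt
Leg 2: heading 300.6°; drift +1.9° → track 302.5°, groundspeed 198.8 kt
Leg 3: heading 254.4°; drift -2.4° → track 252.0°, groundspeed 199.6 kt
Leg 4: heading 346.3°; drift +4.7° → track 351.0°, groundspeed 209.4 kt
Leg 5: heading 109.1°; drift -0.7° → track 108.4°, groundspeed 235.3 kt
Leg 6: heading 27.7°; drift +4.7° → track 32.4°, groundspeed 222.8 kt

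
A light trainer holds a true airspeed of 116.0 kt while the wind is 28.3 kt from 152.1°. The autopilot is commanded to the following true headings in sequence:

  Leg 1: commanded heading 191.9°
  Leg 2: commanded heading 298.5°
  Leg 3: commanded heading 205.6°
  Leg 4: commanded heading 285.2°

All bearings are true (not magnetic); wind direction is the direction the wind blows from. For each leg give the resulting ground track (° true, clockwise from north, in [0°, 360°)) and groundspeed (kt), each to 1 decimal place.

Leg 1: heading 191.9°; drift +10.9° → track 202.8°, groundspeed 96.0 kt
Leg 2: heading 298.5°; drift +6.4° → track 304.9°, groundspeed 140.4 kt
Leg 3: heading 205.6°; drift +12.9° → track 218.5°, groundspeed 101.7 kt
Leg 4: heading 285.2°; drift +8.7° → track 293.9°, groundspeed 136.9 kt

Leg 1: track=202.8°, groundspeed=96.0 kt
Leg 2: track=304.9°, groundspeed=140.4 kt
Leg 3: track=218.5°, groundspeed=101.7 kt
Leg 4: track=293.9°, groundspeed=136.9 kt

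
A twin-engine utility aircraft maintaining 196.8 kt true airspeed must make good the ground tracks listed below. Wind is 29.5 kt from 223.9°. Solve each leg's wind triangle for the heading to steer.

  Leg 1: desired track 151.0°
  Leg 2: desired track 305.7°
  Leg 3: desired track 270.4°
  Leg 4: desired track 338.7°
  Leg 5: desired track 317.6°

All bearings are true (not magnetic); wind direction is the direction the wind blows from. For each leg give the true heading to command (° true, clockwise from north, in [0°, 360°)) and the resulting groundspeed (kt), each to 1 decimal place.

Leg 1: heading=159.2°, groundspeed=186.1 kt
Leg 2: heading=297.2°, groundspeed=190.4 kt
Leg 3: heading=264.2°, groundspeed=175.3 kt
Leg 4: heading=330.9°, groundspeed=207.3 kt
Leg 5: heading=309.0°, groundspeed=196.5 kt

Leg 1: desired track 151.0°; wind correction +8.2° → command heading 159.2°, groundspeed 186.1 kt
Leg 2: desired track 305.7°; wind correction -8.5° → command heading 297.2°, groundspeed 190.4 kt
Leg 3: desired track 270.4°; wind correction -6.2° → command heading 264.2°, groundspeed 175.3 kt
Leg 4: desired track 338.7°; wind correction -7.8° → command heading 330.9°, groundspeed 207.3 kt
Leg 5: desired track 317.6°; wind correction -8.6° → command heading 309.0°, groundspeed 196.5 kt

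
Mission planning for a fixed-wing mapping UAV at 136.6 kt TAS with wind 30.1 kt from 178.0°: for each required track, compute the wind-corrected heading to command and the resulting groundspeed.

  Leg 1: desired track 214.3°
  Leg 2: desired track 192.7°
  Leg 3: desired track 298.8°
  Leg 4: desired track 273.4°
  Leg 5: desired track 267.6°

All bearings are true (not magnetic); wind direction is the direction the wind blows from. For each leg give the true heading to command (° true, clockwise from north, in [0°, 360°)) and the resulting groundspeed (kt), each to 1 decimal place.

Leg 1: desired track 214.3°; wind correction -7.5° → command heading 206.8°, groundspeed 111.2 kt
Leg 2: desired track 192.7°; wind correction -3.2° → command heading 189.5°, groundspeed 107.3 kt
Leg 3: desired track 298.8°; wind correction -10.9° → command heading 287.9°, groundspeed 149.5 kt
Leg 4: desired track 273.4°; wind correction -12.7° → command heading 260.7°, groundspeed 136.1 kt
Leg 5: desired track 267.6°; wind correction -12.7° → command heading 254.9°, groundspeed 133.0 kt

Leg 1: heading=206.8°, groundspeed=111.2 kt
Leg 2: heading=189.5°, groundspeed=107.3 kt
Leg 3: heading=287.9°, groundspeed=149.5 kt
Leg 4: heading=260.7°, groundspeed=136.1 kt
Leg 5: heading=254.9°, groundspeed=133.0 kt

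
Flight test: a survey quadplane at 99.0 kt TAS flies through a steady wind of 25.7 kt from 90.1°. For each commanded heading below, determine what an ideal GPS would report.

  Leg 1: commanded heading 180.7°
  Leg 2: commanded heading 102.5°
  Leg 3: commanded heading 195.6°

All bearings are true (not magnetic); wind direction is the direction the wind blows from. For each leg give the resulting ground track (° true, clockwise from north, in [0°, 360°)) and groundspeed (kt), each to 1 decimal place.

Leg 1: track=195.2°, groundspeed=102.5 kt
Leg 2: track=106.8°, groundspeed=74.1 kt
Leg 3: track=208.8°, groundspeed=108.7 kt

Leg 1: heading 180.7°; drift +14.5° → track 195.2°, groundspeed 102.5 kt
Leg 2: heading 102.5°; drift +4.3° → track 106.8°, groundspeed 74.1 kt
Leg 3: heading 195.6°; drift +13.2° → track 208.8°, groundspeed 108.7 kt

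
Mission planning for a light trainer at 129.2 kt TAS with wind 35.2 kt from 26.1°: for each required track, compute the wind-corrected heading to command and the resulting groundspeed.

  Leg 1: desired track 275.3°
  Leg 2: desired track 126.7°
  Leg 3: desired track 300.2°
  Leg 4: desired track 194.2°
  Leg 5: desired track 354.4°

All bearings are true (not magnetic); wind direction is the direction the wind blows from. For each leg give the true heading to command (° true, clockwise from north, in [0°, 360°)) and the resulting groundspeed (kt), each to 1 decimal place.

Leg 1: heading=290.1°, groundspeed=137.4 kt
Leg 2: heading=111.2°, groundspeed=131.0 kt
Leg 3: heading=316.0°, groundspeed=121.8 kt
Leg 4: heading=191.0°, groundspeed=163.4 kt
Leg 5: heading=2.6°, groundspeed=97.9 kt

Leg 1: desired track 275.3°; wind correction +14.8° → command heading 290.1°, groundspeed 137.4 kt
Leg 2: desired track 126.7°; wind correction -15.5° → command heading 111.2°, groundspeed 131.0 kt
Leg 3: desired track 300.2°; wind correction +15.8° → command heading 316.0°, groundspeed 121.8 kt
Leg 4: desired track 194.2°; wind correction -3.2° → command heading 191.0°, groundspeed 163.4 kt
Leg 5: desired track 354.4°; wind correction +8.2° → command heading 2.6°, groundspeed 97.9 kt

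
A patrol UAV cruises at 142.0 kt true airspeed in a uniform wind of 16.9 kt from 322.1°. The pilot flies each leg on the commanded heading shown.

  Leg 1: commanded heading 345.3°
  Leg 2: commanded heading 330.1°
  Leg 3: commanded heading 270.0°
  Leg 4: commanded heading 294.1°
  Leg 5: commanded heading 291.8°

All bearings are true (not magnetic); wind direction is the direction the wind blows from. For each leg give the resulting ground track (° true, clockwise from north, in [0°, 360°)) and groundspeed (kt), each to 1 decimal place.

Leg 1: heading 345.3°; drift +3.0° → track 348.3°, groundspeed 126.6 kt
Leg 2: heading 330.1°; drift +1.1° → track 331.2°, groundspeed 125.3 kt
Leg 3: heading 270.0°; drift -5.8° → track 264.2°, groundspeed 132.3 kt
Leg 4: heading 294.1°; drift -3.6° → track 290.5°, groundspeed 127.3 kt
Leg 5: heading 291.8°; drift -3.8° → track 288.0°, groundspeed 127.7 kt

Leg 1: track=348.3°, groundspeed=126.6 kt
Leg 2: track=331.2°, groundspeed=125.3 kt
Leg 3: track=264.2°, groundspeed=132.3 kt
Leg 4: track=290.5°, groundspeed=127.3 kt
Leg 5: track=288.0°, groundspeed=127.7 kt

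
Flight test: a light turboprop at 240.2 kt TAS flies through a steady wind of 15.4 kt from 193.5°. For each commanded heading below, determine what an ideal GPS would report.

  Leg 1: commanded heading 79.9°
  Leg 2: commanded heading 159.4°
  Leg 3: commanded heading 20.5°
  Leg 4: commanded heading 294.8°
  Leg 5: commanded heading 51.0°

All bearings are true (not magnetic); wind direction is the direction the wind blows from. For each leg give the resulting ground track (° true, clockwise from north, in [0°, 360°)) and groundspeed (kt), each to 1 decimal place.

Leg 1: heading 79.9°; drift -3.3° → track 76.6°, groundspeed 246.8 kt
Leg 2: heading 159.4°; drift -2.2° → track 157.2°, groundspeed 227.6 kt
Leg 3: heading 20.5°; drift -0.4° → track 20.1°, groundspeed 255.5 kt
Leg 4: heading 294.8°; drift +3.6° → track 298.4°, groundspeed 243.7 kt
Leg 5: heading 51.0°; drift -2.1° → track 48.9°, groundspeed 252.6 kt

Leg 1: track=76.6°, groundspeed=246.8 kt
Leg 2: track=157.2°, groundspeed=227.6 kt
Leg 3: track=20.1°, groundspeed=255.5 kt
Leg 4: track=298.4°, groundspeed=243.7 kt
Leg 5: track=48.9°, groundspeed=252.6 kt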